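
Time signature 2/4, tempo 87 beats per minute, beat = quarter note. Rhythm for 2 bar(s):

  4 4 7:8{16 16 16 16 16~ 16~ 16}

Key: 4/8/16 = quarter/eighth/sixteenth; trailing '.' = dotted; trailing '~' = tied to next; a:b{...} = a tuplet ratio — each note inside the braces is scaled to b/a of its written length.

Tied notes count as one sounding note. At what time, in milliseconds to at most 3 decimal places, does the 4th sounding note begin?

1. 0.0ms @ 0 + 689.655ms (1)
2. 689.655ms @ 1 + 689.655ms (1)
3. 1379.31ms @ 2 + 197.044ms (2/7)
4. 1576.355ms @ 16/7 + 197.044ms (2/7)
5. 1773.399ms @ 18/7 + 197.044ms (2/7)
6. 1970.443ms @ 20/7 + 197.044ms (2/7)
7. 2167.488ms @ 22/7 + 591.133ms (6/7)

note 4 onset = 16/7b = 1576.355ms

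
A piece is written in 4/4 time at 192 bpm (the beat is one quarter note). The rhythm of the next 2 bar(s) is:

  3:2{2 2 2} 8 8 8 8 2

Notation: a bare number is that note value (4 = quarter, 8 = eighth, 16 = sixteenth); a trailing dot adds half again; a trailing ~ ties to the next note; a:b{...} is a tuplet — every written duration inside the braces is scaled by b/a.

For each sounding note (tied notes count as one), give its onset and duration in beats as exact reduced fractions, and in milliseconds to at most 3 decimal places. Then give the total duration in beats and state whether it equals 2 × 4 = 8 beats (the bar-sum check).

1) 0.0ms=0b +416.667ms=4/3b
2) 416.667ms=4/3b +416.667ms=4/3b
3) 833.333ms=8/3b +416.667ms=4/3b
4) 1250.0ms=4b +156.25ms=1/2b
5) 1406.25ms=9/2b +156.25ms=1/2b
6) 1562.5ms=5b +156.25ms=1/2b
7) 1718.75ms=11/2b +156.25ms=1/2b
8) 1875.0ms=6b +625.0ms=2b
Σ=8b of 8 (192bpm 4/4) — PASS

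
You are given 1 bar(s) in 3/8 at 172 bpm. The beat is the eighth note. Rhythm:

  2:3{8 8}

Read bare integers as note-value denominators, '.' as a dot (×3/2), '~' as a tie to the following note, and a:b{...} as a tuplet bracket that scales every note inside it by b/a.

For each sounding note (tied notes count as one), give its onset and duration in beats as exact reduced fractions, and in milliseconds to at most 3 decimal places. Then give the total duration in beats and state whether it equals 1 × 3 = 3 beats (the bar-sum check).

1) 0.0ms=0b +523.256ms=3/2b
2) 523.256ms=3/2b +523.256ms=3/2b
Σ=3b of 3 (172bpm 3/8) — PASS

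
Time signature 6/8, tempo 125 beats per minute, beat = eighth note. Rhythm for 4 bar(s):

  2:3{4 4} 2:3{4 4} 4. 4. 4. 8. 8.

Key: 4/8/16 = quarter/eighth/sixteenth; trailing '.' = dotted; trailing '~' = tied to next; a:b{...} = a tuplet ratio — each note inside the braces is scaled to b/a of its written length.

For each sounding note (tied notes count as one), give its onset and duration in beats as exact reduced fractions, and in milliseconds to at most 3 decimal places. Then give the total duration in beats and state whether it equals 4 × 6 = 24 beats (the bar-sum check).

1) 0.0ms=0b +1440.0ms=3b
2) 1440.0ms=3b +1440.0ms=3b
3) 2880.0ms=6b +1440.0ms=3b
4) 4320.0ms=9b +1440.0ms=3b
5) 5760.0ms=12b +1440.0ms=3b
6) 7200.0ms=15b +1440.0ms=3b
7) 8640.0ms=18b +1440.0ms=3b
8) 10080.0ms=21b +720.0ms=3/2b
9) 10800.0ms=45/2b +720.0ms=3/2b
Σ=24b of 24 (125bpm 6/8) — PASS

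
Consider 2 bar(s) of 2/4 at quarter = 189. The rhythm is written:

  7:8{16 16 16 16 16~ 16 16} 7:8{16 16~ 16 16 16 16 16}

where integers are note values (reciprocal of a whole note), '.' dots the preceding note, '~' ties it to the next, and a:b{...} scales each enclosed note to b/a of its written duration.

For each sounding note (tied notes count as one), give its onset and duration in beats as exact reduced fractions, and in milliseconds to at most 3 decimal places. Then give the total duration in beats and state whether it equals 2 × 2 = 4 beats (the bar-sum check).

1) 0.0ms=0b +90.703ms=2/7b
2) 90.703ms=2/7b +90.703ms=2/7b
3) 181.406ms=4/7b +90.703ms=2/7b
4) 272.109ms=6/7b +90.703ms=2/7b
5) 362.812ms=8/7b +181.406ms=4/7b
6) 544.218ms=12/7b +90.703ms=2/7b
7) 634.921ms=2b +90.703ms=2/7b
8) 725.624ms=16/7b +181.406ms=4/7b
9) 907.029ms=20/7b +90.703ms=2/7b
10) 997.732ms=22/7b +90.703ms=2/7b
11) 1088.435ms=24/7b +90.703ms=2/7b
12) 1179.138ms=26/7b +90.703ms=2/7b
Σ=4b of 4 (189bpm 2/4) — PASS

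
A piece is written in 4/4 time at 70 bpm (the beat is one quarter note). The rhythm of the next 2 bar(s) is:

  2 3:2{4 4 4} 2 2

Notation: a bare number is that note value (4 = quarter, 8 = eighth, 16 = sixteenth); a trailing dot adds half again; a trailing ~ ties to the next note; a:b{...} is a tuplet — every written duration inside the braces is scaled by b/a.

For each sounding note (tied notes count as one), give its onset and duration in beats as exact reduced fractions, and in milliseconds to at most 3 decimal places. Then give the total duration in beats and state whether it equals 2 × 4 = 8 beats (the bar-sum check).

1) 0.0ms=0b +1714.286ms=2b
2) 1714.286ms=2b +571.429ms=2/3b
3) 2285.714ms=8/3b +571.429ms=2/3b
4) 2857.143ms=10/3b +571.429ms=2/3b
5) 3428.571ms=4b +1714.286ms=2b
6) 5142.857ms=6b +1714.286ms=2b
Σ=8b of 8 (70bpm 4/4) — PASS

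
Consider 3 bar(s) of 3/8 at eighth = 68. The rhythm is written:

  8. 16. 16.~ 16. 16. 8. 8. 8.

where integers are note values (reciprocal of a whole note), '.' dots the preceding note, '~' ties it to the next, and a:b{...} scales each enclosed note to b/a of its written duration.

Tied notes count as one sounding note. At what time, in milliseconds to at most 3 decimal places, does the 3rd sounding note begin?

1. 0.0ms @ 0 + 1323.529ms (3/2)
2. 1323.529ms @ 3/2 + 661.765ms (3/4)
3. 1985.294ms @ 9/4 + 1323.529ms (3/2)
4. 3308.824ms @ 15/4 + 661.765ms (3/4)
5. 3970.588ms @ 9/2 + 1323.529ms (3/2)
6. 5294.118ms @ 6 + 1323.529ms (3/2)
7. 6617.647ms @ 15/2 + 1323.529ms (3/2)

note 3 onset = 9/4b = 1985.294ms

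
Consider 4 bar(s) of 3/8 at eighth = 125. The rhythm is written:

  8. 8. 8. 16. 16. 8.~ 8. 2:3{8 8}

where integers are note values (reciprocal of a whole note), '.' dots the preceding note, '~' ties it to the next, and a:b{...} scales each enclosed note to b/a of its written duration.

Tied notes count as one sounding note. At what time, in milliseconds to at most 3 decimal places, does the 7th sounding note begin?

note 7 onset = 9b = 4320.0ms

1. 0.0ms @ 0 + 720.0ms (3/2)
2. 720.0ms @ 3/2 + 720.0ms (3/2)
3. 1440.0ms @ 3 + 720.0ms (3/2)
4. 2160.0ms @ 9/2 + 360.0ms (3/4)
5. 2520.0ms @ 21/4 + 360.0ms (3/4)
6. 2880.0ms @ 6 + 1440.0ms (3)
7. 4320.0ms @ 9 + 720.0ms (3/2)
8. 5040.0ms @ 21/2 + 720.0ms (3/2)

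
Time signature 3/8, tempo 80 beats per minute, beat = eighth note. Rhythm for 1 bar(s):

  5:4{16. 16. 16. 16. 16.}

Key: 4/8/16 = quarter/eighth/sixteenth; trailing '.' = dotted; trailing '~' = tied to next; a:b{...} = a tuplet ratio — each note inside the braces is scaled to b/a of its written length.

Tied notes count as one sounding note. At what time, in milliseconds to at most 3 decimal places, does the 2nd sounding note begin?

1. 0.0ms @ 0 + 450.0ms (3/5)
2. 450.0ms @ 3/5 + 450.0ms (3/5)
3. 900.0ms @ 6/5 + 450.0ms (3/5)
4. 1350.0ms @ 9/5 + 450.0ms (3/5)
5. 1800.0ms @ 12/5 + 450.0ms (3/5)

note 2 onset = 3/5b = 450.0ms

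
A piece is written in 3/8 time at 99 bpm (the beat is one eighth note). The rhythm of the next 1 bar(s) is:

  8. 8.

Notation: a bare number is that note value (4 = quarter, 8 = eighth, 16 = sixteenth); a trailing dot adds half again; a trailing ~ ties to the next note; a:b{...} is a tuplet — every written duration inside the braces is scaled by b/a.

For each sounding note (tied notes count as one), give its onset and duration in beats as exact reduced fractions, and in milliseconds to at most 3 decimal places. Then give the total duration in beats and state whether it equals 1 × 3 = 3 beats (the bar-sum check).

1) 0.0ms=0b +909.091ms=3/2b
2) 909.091ms=3/2b +909.091ms=3/2b
Σ=3b of 3 (99bpm 3/8) — PASS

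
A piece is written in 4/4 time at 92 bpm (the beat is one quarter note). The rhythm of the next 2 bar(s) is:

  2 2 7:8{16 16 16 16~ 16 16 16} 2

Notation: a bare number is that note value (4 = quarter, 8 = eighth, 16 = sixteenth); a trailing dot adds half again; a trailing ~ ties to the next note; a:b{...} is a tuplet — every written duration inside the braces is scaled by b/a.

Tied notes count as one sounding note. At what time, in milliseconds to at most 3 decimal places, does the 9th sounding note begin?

note 9 onset = 6b = 3913.043ms

1. 0.0ms @ 0 + 1304.348ms (2)
2. 1304.348ms @ 2 + 1304.348ms (2)
3. 2608.696ms @ 4 + 186.335ms (2/7)
4. 2795.031ms @ 30/7 + 186.335ms (2/7)
5. 2981.366ms @ 32/7 + 186.335ms (2/7)
6. 3167.702ms @ 34/7 + 372.671ms (4/7)
7. 3540.373ms @ 38/7 + 186.335ms (2/7)
8. 3726.708ms @ 40/7 + 186.335ms (2/7)
9. 3913.043ms @ 6 + 1304.348ms (2)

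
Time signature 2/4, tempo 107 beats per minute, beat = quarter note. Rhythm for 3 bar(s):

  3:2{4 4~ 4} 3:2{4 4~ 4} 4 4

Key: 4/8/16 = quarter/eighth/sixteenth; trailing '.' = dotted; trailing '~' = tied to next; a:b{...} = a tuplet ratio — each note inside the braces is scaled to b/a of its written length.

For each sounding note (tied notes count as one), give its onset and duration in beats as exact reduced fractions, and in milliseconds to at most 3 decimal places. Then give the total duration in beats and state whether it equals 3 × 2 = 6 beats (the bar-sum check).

1) 0.0ms=0b +373.832ms=2/3b
2) 373.832ms=2/3b +747.664ms=4/3b
3) 1121.495ms=2b +373.832ms=2/3b
4) 1495.327ms=8/3b +747.664ms=4/3b
5) 2242.991ms=4b +560.748ms=1b
6) 2803.738ms=5b +560.748ms=1b
Σ=6b of 6 (107bpm 2/4) — PASS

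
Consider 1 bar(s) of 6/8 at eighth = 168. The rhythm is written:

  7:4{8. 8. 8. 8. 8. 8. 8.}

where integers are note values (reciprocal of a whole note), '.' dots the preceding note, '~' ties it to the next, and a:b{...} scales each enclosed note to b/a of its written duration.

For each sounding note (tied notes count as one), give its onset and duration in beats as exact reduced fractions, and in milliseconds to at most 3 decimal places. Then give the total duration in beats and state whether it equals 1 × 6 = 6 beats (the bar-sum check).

1) 0.0ms=0b +306.122ms=6/7b
2) 306.122ms=6/7b +306.122ms=6/7b
3) 612.245ms=12/7b +306.122ms=6/7b
4) 918.367ms=18/7b +306.122ms=6/7b
5) 1224.49ms=24/7b +306.122ms=6/7b
6) 1530.612ms=30/7b +306.122ms=6/7b
7) 1836.735ms=36/7b +306.122ms=6/7b
Σ=6b of 6 (168bpm 6/8) — PASS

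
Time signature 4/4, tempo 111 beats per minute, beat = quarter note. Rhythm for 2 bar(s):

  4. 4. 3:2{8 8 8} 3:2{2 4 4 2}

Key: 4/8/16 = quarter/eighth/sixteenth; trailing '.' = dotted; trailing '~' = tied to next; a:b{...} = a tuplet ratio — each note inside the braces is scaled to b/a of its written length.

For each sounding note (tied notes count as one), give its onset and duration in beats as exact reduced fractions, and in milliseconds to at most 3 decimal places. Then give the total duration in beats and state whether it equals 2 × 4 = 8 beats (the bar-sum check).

1) 0.0ms=0b +810.811ms=3/2b
2) 810.811ms=3/2b +810.811ms=3/2b
3) 1621.622ms=3b +180.18ms=1/3b
4) 1801.802ms=10/3b +180.18ms=1/3b
5) 1981.982ms=11/3b +180.18ms=1/3b
6) 2162.162ms=4b +720.721ms=4/3b
7) 2882.883ms=16/3b +360.36ms=2/3b
8) 3243.243ms=6b +360.36ms=2/3b
9) 3603.604ms=20/3b +720.721ms=4/3b
Σ=8b of 8 (111bpm 4/4) — PASS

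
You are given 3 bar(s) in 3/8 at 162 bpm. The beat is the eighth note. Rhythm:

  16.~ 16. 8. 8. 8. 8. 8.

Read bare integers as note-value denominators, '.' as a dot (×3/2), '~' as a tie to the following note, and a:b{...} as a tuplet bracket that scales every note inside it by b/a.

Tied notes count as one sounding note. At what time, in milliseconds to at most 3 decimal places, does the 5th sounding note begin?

note 5 onset = 6b = 2222.222ms

1. 0.0ms @ 0 + 555.556ms (3/2)
2. 555.556ms @ 3/2 + 555.556ms (3/2)
3. 1111.111ms @ 3 + 555.556ms (3/2)
4. 1666.667ms @ 9/2 + 555.556ms (3/2)
5. 2222.222ms @ 6 + 555.556ms (3/2)
6. 2777.778ms @ 15/2 + 555.556ms (3/2)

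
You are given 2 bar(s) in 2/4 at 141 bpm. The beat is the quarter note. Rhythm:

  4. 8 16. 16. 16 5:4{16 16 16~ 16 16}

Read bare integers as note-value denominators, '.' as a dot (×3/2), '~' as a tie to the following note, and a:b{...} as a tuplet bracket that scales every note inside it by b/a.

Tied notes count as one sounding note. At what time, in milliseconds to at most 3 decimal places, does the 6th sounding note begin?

1. 0.0ms @ 0 + 638.298ms (3/2)
2. 638.298ms @ 3/2 + 212.766ms (1/2)
3. 851.064ms @ 2 + 159.574ms (3/8)
4. 1010.638ms @ 19/8 + 159.574ms (3/8)
5. 1170.213ms @ 11/4 + 106.383ms (1/4)
6. 1276.596ms @ 3 + 85.106ms (1/5)
7. 1361.702ms @ 16/5 + 85.106ms (1/5)
8. 1446.809ms @ 17/5 + 170.213ms (2/5)
9. 1617.021ms @ 19/5 + 85.106ms (1/5)

note 6 onset = 3b = 1276.596ms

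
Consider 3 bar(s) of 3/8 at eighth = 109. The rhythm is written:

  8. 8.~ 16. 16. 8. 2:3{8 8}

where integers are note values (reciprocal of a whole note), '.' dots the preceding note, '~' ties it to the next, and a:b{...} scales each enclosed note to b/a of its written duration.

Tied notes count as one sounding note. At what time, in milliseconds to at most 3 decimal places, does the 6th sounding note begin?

1. 0.0ms @ 0 + 825.688ms (3/2)
2. 825.688ms @ 3/2 + 1238.532ms (9/4)
3. 2064.22ms @ 15/4 + 412.844ms (3/4)
4. 2477.064ms @ 9/2 + 825.688ms (3/2)
5. 3302.752ms @ 6 + 825.688ms (3/2)
6. 4128.44ms @ 15/2 + 825.688ms (3/2)

note 6 onset = 15/2b = 4128.44ms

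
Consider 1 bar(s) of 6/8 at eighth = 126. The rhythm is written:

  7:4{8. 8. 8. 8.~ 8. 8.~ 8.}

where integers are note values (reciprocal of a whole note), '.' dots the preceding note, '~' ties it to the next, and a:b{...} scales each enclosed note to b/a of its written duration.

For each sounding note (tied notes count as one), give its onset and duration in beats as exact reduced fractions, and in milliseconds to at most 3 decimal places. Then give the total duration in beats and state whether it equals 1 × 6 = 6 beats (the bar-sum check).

1) 0.0ms=0b +408.163ms=6/7b
2) 408.163ms=6/7b +408.163ms=6/7b
3) 816.327ms=12/7b +408.163ms=6/7b
4) 1224.49ms=18/7b +816.327ms=12/7b
5) 2040.816ms=30/7b +816.327ms=12/7b
Σ=6b of 6 (126bpm 6/8) — PASS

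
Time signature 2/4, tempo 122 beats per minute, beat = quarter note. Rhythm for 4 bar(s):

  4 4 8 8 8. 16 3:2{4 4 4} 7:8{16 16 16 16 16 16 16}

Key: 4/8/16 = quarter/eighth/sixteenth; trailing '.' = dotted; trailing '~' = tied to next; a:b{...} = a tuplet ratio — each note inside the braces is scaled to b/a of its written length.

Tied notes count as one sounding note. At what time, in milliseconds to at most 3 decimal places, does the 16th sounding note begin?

1. 0.0ms @ 0 + 491.803ms (1)
2. 491.803ms @ 1 + 491.803ms (1)
3. 983.607ms @ 2 + 245.902ms (1/2)
4. 1229.508ms @ 5/2 + 245.902ms (1/2)
5. 1475.41ms @ 3 + 368.852ms (3/4)
6. 1844.262ms @ 15/4 + 122.951ms (1/4)
7. 1967.213ms @ 4 + 327.869ms (2/3)
8. 2295.082ms @ 14/3 + 327.869ms (2/3)
9. 2622.951ms @ 16/3 + 327.869ms (2/3)
10. 2950.82ms @ 6 + 140.515ms (2/7)
11. 3091.335ms @ 44/7 + 140.515ms (2/7)
12. 3231.85ms @ 46/7 + 140.515ms (2/7)
13. 3372.365ms @ 48/7 + 140.515ms (2/7)
14. 3512.881ms @ 50/7 + 140.515ms (2/7)
15. 3653.396ms @ 52/7 + 140.515ms (2/7)
16. 3793.911ms @ 54/7 + 140.515ms (2/7)

note 16 onset = 54/7b = 3793.911ms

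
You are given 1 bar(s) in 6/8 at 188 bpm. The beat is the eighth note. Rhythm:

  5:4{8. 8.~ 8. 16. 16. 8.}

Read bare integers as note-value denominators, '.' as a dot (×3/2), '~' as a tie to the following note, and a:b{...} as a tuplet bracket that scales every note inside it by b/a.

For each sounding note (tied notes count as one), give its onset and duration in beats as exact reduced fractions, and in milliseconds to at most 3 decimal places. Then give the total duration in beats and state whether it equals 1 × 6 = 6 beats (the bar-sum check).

1) 0.0ms=0b +382.979ms=6/5b
2) 382.979ms=6/5b +765.957ms=12/5b
3) 1148.936ms=18/5b +191.489ms=3/5b
4) 1340.426ms=21/5b +191.489ms=3/5b
5) 1531.915ms=24/5b +382.979ms=6/5b
Σ=6b of 6 (188bpm 6/8) — PASS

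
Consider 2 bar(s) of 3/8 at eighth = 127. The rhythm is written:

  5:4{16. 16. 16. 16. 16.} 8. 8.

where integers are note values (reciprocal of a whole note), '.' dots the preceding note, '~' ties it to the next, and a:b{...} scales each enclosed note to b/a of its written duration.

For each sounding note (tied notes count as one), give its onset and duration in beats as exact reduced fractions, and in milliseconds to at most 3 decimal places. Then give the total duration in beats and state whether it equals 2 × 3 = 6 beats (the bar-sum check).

1) 0.0ms=0b +283.465ms=3/5b
2) 283.465ms=3/5b +283.465ms=3/5b
3) 566.929ms=6/5b +283.465ms=3/5b
4) 850.394ms=9/5b +283.465ms=3/5b
5) 1133.858ms=12/5b +283.465ms=3/5b
6) 1417.323ms=3b +708.661ms=3/2b
7) 2125.984ms=9/2b +708.661ms=3/2b
Σ=6b of 6 (127bpm 3/8) — PASS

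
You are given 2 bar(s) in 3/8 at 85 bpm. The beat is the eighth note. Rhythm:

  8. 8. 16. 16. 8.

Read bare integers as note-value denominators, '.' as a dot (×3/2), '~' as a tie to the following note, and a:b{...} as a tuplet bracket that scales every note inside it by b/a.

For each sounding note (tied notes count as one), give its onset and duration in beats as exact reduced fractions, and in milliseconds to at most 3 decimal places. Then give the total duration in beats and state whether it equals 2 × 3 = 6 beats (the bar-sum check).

1) 0.0ms=0b +1058.824ms=3/2b
2) 1058.824ms=3/2b +1058.824ms=3/2b
3) 2117.647ms=3b +529.412ms=3/4b
4) 2647.059ms=15/4b +529.412ms=3/4b
5) 3176.471ms=9/2b +1058.824ms=3/2b
Σ=6b of 6 (85bpm 3/8) — PASS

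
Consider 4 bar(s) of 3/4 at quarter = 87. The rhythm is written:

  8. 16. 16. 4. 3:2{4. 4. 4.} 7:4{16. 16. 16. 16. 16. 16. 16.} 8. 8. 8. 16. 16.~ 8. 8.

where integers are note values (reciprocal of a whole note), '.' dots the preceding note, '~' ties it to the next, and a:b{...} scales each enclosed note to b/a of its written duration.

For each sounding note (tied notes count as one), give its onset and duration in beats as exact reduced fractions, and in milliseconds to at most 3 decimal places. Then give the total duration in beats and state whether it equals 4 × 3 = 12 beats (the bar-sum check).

1) 0.0ms=0b +517.241ms=3/4b
2) 517.241ms=3/4b +258.621ms=3/8b
3) 775.862ms=9/8b +258.621ms=3/8b
4) 1034.483ms=3/2b +1034.483ms=3/2b
5) 2068.966ms=3b +689.655ms=1b
6) 2758.621ms=4b +689.655ms=1b
7) 3448.276ms=5b +689.655ms=1b
8) 4137.931ms=6b +147.783ms=3/14b
9) 4285.714ms=87/14b +147.783ms=3/14b
10) 4433.498ms=45/7b +147.783ms=3/14b
11) 4581.281ms=93/14b +147.783ms=3/14b
12) 4729.064ms=48/7b +147.783ms=3/14b
13) 4876.847ms=99/14b +147.783ms=3/14b
14) 5024.631ms=51/7b +147.783ms=3/14b
15) 5172.414ms=15/2b +517.241ms=3/4b
16) 5689.655ms=33/4b +517.241ms=3/4b
17) 6206.897ms=9b +517.241ms=3/4b
18) 6724.138ms=39/4b +258.621ms=3/8b
19) 6982.759ms=81/8b +775.862ms=9/8b
20) 7758.621ms=45/4b +517.241ms=3/4b
Σ=12b of 12 (87bpm 3/4) — PASS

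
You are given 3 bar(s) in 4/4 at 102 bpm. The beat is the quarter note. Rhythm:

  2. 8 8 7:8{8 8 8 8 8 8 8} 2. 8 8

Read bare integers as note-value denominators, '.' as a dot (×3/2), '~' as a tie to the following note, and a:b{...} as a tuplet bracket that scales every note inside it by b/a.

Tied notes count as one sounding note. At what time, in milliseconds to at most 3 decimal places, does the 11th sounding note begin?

note 11 onset = 8b = 4705.882ms

1. 0.0ms @ 0 + 1764.706ms (3)
2. 1764.706ms @ 3 + 294.118ms (1/2)
3. 2058.824ms @ 7/2 + 294.118ms (1/2)
4. 2352.941ms @ 4 + 336.134ms (4/7)
5. 2689.076ms @ 32/7 + 336.134ms (4/7)
6. 3025.21ms @ 36/7 + 336.134ms (4/7)
7. 3361.345ms @ 40/7 + 336.134ms (4/7)
8. 3697.479ms @ 44/7 + 336.134ms (4/7)
9. 4033.613ms @ 48/7 + 336.134ms (4/7)
10. 4369.748ms @ 52/7 + 336.134ms (4/7)
11. 4705.882ms @ 8 + 1764.706ms (3)
12. 6470.588ms @ 11 + 294.118ms (1/2)
13. 6764.706ms @ 23/2 + 294.118ms (1/2)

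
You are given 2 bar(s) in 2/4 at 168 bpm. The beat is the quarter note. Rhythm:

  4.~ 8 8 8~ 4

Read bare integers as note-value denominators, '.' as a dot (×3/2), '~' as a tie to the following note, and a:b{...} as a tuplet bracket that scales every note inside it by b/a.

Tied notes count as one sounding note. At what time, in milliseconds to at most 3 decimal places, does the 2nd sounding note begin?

1. 0.0ms @ 0 + 714.286ms (2)
2. 714.286ms @ 2 + 178.571ms (1/2)
3. 892.857ms @ 5/2 + 535.714ms (3/2)

note 2 onset = 2b = 714.286ms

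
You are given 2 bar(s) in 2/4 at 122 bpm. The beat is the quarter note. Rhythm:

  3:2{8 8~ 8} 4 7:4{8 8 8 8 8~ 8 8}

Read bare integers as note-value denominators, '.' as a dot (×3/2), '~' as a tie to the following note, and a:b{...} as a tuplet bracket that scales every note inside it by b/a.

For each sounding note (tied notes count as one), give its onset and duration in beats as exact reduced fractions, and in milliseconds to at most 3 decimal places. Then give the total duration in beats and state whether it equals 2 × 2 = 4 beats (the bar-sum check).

1) 0.0ms=0b +163.934ms=1/3b
2) 163.934ms=1/3b +327.869ms=2/3b
3) 491.803ms=1b +491.803ms=1b
4) 983.607ms=2b +140.515ms=2/7b
5) 1124.122ms=16/7b +140.515ms=2/7b
6) 1264.637ms=18/7b +140.515ms=2/7b
7) 1405.152ms=20/7b +140.515ms=2/7b
8) 1545.667ms=22/7b +281.03ms=4/7b
9) 1826.698ms=26/7b +140.515ms=2/7b
Σ=4b of 4 (122bpm 2/4) — PASS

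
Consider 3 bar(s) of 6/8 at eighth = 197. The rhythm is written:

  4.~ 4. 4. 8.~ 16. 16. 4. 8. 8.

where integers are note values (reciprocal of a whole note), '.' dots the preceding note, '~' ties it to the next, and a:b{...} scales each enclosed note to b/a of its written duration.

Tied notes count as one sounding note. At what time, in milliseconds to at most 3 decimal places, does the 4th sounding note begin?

1. 0.0ms @ 0 + 1827.411ms (6)
2. 1827.411ms @ 6 + 913.706ms (3)
3. 2741.117ms @ 9 + 685.279ms (9/4)
4. 3426.396ms @ 45/4 + 228.426ms (3/4)
5. 3654.822ms @ 12 + 913.706ms (3)
6. 4568.528ms @ 15 + 456.853ms (3/2)
7. 5025.381ms @ 33/2 + 456.853ms (3/2)

note 4 onset = 45/4b = 3426.396ms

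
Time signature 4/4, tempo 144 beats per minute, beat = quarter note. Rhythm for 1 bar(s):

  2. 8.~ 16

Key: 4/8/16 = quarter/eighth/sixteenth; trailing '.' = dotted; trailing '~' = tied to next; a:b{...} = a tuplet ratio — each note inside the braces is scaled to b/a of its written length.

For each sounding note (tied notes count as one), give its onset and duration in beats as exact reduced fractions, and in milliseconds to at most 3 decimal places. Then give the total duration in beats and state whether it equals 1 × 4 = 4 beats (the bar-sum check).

1) 0.0ms=0b +1250.0ms=3b
2) 1250.0ms=3b +416.667ms=1b
Σ=4b of 4 (144bpm 4/4) — PASS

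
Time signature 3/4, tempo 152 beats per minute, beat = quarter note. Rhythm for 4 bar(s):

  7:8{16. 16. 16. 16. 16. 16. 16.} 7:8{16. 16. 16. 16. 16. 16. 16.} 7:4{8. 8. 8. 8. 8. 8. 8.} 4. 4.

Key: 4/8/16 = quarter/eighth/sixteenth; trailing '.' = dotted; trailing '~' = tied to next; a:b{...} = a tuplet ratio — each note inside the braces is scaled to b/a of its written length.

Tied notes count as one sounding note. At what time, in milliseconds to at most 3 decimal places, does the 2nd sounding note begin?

note 2 onset = 3/7b = 169.173ms

1. 0.0ms @ 0 + 169.173ms (3/7)
2. 169.173ms @ 3/7 + 169.173ms (3/7)
3. 338.346ms @ 6/7 + 169.173ms (3/7)
4. 507.519ms @ 9/7 + 169.173ms (3/7)
5. 676.692ms @ 12/7 + 169.173ms (3/7)
6. 845.865ms @ 15/7 + 169.173ms (3/7)
7. 1015.038ms @ 18/7 + 169.173ms (3/7)
8. 1184.211ms @ 3 + 169.173ms (3/7)
9. 1353.383ms @ 24/7 + 169.173ms (3/7)
10. 1522.556ms @ 27/7 + 169.173ms (3/7)
11. 1691.729ms @ 30/7 + 169.173ms (3/7)
12. 1860.902ms @ 33/7 + 169.173ms (3/7)
13. 2030.075ms @ 36/7 + 169.173ms (3/7)
14. 2199.248ms @ 39/7 + 169.173ms (3/7)
15. 2368.421ms @ 6 + 169.173ms (3/7)
16. 2537.594ms @ 45/7 + 169.173ms (3/7)
17. 2706.767ms @ 48/7 + 169.173ms (3/7)
18. 2875.94ms @ 51/7 + 169.173ms (3/7)
19. 3045.113ms @ 54/7 + 169.173ms (3/7)
20. 3214.286ms @ 57/7 + 169.173ms (3/7)
21. 3383.459ms @ 60/7 + 169.173ms (3/7)
22. 3552.632ms @ 9 + 592.105ms (3/2)
23. 4144.737ms @ 21/2 + 592.105ms (3/2)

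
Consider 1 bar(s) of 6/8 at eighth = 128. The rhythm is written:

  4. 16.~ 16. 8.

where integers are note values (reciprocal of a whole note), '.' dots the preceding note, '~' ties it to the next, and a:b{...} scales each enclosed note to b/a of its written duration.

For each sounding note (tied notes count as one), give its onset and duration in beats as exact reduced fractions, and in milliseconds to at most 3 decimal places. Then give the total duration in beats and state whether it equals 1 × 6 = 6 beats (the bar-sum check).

1) 0.0ms=0b +1406.25ms=3b
2) 1406.25ms=3b +703.125ms=3/2b
3) 2109.375ms=9/2b +703.125ms=3/2b
Σ=6b of 6 (128bpm 6/8) — PASS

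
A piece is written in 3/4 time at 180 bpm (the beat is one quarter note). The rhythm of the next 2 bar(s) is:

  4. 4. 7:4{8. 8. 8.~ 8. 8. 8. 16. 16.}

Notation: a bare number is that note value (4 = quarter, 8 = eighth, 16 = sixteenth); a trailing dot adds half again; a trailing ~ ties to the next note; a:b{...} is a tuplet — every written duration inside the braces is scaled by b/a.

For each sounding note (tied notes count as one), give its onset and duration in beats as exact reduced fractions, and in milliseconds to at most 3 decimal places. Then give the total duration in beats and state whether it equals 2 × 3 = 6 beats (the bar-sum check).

1) 0.0ms=0b +500.0ms=3/2b
2) 500.0ms=3/2b +500.0ms=3/2b
3) 1000.0ms=3b +142.857ms=3/7b
4) 1142.857ms=24/7b +142.857ms=3/7b
5) 1285.714ms=27/7b +285.714ms=6/7b
6) 1571.429ms=33/7b +142.857ms=3/7b
7) 1714.286ms=36/7b +142.857ms=3/7b
8) 1857.143ms=39/7b +71.429ms=3/14b
9) 1928.571ms=81/14b +71.429ms=3/14b
Σ=6b of 6 (180bpm 3/4) — PASS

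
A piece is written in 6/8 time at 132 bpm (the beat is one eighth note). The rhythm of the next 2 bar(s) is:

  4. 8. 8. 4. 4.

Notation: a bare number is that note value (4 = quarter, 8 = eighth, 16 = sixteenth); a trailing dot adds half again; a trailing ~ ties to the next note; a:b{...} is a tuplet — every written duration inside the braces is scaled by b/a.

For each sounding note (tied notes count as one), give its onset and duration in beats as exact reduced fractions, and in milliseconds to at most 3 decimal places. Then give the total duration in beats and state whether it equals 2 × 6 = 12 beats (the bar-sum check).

1) 0.0ms=0b +1363.636ms=3b
2) 1363.636ms=3b +681.818ms=3/2b
3) 2045.455ms=9/2b +681.818ms=3/2b
4) 2727.273ms=6b +1363.636ms=3b
5) 4090.909ms=9b +1363.636ms=3b
Σ=12b of 12 (132bpm 6/8) — PASS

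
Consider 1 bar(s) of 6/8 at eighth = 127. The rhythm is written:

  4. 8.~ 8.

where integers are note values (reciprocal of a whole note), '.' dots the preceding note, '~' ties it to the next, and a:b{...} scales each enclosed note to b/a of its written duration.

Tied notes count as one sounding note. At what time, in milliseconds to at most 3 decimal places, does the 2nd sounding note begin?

1. 0.0ms @ 0 + 1417.323ms (3)
2. 1417.323ms @ 3 + 1417.323ms (3)

note 2 onset = 3b = 1417.323ms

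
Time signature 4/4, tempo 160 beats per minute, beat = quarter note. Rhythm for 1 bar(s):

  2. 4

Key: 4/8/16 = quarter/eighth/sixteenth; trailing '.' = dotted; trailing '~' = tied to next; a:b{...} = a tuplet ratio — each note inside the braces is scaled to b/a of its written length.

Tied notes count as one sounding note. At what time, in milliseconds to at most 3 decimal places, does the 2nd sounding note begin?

1. 0.0ms @ 0 + 1125.0ms (3)
2. 1125.0ms @ 3 + 375.0ms (1)

note 2 onset = 3b = 1125.0ms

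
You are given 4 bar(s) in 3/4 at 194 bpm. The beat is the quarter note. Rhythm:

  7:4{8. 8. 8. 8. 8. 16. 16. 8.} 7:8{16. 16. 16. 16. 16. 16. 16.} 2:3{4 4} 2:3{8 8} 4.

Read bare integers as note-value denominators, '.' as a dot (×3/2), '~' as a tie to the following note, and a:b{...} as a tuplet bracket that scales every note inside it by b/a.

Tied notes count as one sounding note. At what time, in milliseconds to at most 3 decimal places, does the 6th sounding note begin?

1. 0.0ms @ 0 + 132.548ms (3/7)
2. 132.548ms @ 3/7 + 132.548ms (3/7)
3. 265.096ms @ 6/7 + 132.548ms (3/7)
4. 397.644ms @ 9/7 + 132.548ms (3/7)
5. 530.191ms @ 12/7 + 132.548ms (3/7)
6. 662.739ms @ 15/7 + 66.274ms (3/14)
7. 729.013ms @ 33/14 + 66.274ms (3/14)
8. 795.287ms @ 18/7 + 132.548ms (3/7)
9. 927.835ms @ 3 + 132.548ms (3/7)
10. 1060.383ms @ 24/7 + 132.548ms (3/7)
11. 1192.931ms @ 27/7 + 132.548ms (3/7)
12. 1325.479ms @ 30/7 + 132.548ms (3/7)
13. 1458.027ms @ 33/7 + 132.548ms (3/7)
14. 1590.574ms @ 36/7 + 132.548ms (3/7)
15. 1723.122ms @ 39/7 + 132.548ms (3/7)
16. 1855.67ms @ 6 + 463.918ms (3/2)
17. 2319.588ms @ 15/2 + 463.918ms (3/2)
18. 2783.505ms @ 9 + 231.959ms (3/4)
19. 3015.464ms @ 39/4 + 231.959ms (3/4)
20. 3247.423ms @ 21/2 + 463.918ms (3/2)

note 6 onset = 15/7b = 662.739ms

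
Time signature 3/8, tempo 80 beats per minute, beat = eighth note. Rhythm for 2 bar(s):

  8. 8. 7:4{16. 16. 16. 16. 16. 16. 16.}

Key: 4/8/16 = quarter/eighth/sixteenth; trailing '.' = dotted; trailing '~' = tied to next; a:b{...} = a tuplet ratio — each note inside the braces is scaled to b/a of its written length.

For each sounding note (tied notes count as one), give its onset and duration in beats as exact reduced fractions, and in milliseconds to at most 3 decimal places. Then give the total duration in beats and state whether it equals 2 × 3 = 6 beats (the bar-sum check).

1) 0.0ms=0b +1125.0ms=3/2b
2) 1125.0ms=3/2b +1125.0ms=3/2b
3) 2250.0ms=3b +321.429ms=3/7b
4) 2571.429ms=24/7b +321.429ms=3/7b
5) 2892.857ms=27/7b +321.429ms=3/7b
6) 3214.286ms=30/7b +321.429ms=3/7b
7) 3535.714ms=33/7b +321.429ms=3/7b
8) 3857.143ms=36/7b +321.429ms=3/7b
9) 4178.571ms=39/7b +321.429ms=3/7b
Σ=6b of 6 (80bpm 3/8) — PASS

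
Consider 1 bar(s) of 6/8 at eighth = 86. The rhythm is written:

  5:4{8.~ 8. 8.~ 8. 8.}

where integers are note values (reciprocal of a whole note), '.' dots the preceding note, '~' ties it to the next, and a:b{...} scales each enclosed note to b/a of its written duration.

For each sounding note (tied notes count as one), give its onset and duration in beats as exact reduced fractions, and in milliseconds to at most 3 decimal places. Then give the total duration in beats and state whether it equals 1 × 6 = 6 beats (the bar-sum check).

1) 0.0ms=0b +1674.419ms=12/5b
2) 1674.419ms=12/5b +1674.419ms=12/5b
3) 3348.837ms=24/5b +837.209ms=6/5b
Σ=6b of 6 (86bpm 6/8) — PASS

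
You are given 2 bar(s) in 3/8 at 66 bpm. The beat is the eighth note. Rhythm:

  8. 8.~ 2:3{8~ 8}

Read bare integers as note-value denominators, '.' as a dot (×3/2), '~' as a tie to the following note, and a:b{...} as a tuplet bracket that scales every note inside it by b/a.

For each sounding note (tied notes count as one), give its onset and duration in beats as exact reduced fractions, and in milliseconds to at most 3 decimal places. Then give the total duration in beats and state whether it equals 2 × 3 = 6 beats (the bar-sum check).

1) 0.0ms=0b +1363.636ms=3/2b
2) 1363.636ms=3/2b +4090.909ms=9/2b
Σ=6b of 6 (66bpm 3/8) — PASS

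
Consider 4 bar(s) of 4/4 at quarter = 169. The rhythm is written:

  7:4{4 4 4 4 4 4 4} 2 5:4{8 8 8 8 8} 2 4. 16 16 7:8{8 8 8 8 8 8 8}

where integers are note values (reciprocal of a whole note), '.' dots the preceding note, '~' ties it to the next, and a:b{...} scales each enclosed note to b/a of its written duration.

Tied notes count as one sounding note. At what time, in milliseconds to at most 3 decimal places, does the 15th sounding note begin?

note 15 onset = 10b = 3550.296ms

1. 0.0ms @ 0 + 202.874ms (4/7)
2. 202.874ms @ 4/7 + 202.874ms (4/7)
3. 405.748ms @ 8/7 + 202.874ms (4/7)
4. 608.622ms @ 12/7 + 202.874ms (4/7)
5. 811.496ms @ 16/7 + 202.874ms (4/7)
6. 1014.37ms @ 20/7 + 202.874ms (4/7)
7. 1217.244ms @ 24/7 + 202.874ms (4/7)
8. 1420.118ms @ 4 + 710.059ms (2)
9. 2130.178ms @ 6 + 142.012ms (2/5)
10. 2272.189ms @ 32/5 + 142.012ms (2/5)
11. 2414.201ms @ 34/5 + 142.012ms (2/5)
12. 2556.213ms @ 36/5 + 142.012ms (2/5)
13. 2698.225ms @ 38/5 + 142.012ms (2/5)
14. 2840.237ms @ 8 + 710.059ms (2)
15. 3550.296ms @ 10 + 532.544ms (3/2)
16. 4082.84ms @ 23/2 + 88.757ms (1/4)
17. 4171.598ms @ 47/4 + 88.757ms (1/4)
18. 4260.355ms @ 12 + 202.874ms (4/7)
19. 4463.229ms @ 88/7 + 202.874ms (4/7)
20. 4666.103ms @ 92/7 + 202.874ms (4/7)
21. 4868.977ms @ 96/7 + 202.874ms (4/7)
22. 5071.851ms @ 100/7 + 202.874ms (4/7)
23. 5274.725ms @ 104/7 + 202.874ms (4/7)
24. 5477.599ms @ 108/7 + 202.874ms (4/7)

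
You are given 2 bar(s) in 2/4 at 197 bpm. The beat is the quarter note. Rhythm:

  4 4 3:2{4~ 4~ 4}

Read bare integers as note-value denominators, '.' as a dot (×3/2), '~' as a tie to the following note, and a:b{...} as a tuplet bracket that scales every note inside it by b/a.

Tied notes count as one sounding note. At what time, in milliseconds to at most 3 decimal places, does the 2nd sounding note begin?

note 2 onset = 1b = 304.569ms

1. 0.0ms @ 0 + 304.569ms (1)
2. 304.569ms @ 1 + 304.569ms (1)
3. 609.137ms @ 2 + 609.137ms (2)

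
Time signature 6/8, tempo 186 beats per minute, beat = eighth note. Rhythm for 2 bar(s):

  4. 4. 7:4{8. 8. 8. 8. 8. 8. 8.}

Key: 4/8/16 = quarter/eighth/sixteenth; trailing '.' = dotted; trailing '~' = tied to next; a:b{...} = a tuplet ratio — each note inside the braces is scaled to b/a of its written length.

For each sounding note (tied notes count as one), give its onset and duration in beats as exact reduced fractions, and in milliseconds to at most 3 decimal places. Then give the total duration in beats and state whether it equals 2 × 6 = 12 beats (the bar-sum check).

1) 0.0ms=0b +967.742ms=3b
2) 967.742ms=3b +967.742ms=3b
3) 1935.484ms=6b +276.498ms=6/7b
4) 2211.982ms=48/7b +276.498ms=6/7b
5) 2488.479ms=54/7b +276.498ms=6/7b
6) 2764.977ms=60/7b +276.498ms=6/7b
7) 3041.475ms=66/7b +276.498ms=6/7b
8) 3317.972ms=72/7b +276.498ms=6/7b
9) 3594.47ms=78/7b +276.498ms=6/7b
Σ=12b of 12 (186bpm 6/8) — PASS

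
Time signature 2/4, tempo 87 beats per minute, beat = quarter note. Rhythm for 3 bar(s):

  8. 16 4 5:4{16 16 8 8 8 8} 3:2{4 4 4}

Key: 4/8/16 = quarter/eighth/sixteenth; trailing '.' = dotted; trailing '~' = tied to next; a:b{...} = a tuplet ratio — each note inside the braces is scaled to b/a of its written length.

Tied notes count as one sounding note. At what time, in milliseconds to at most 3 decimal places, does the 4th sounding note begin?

note 4 onset = 2b = 1379.31ms

1. 0.0ms @ 0 + 517.241ms (3/4)
2. 517.241ms @ 3/4 + 172.414ms (1/4)
3. 689.655ms @ 1 + 689.655ms (1)
4. 1379.31ms @ 2 + 137.931ms (1/5)
5. 1517.241ms @ 11/5 + 137.931ms (1/5)
6. 1655.172ms @ 12/5 + 275.862ms (2/5)
7. 1931.034ms @ 14/5 + 275.862ms (2/5)
8. 2206.897ms @ 16/5 + 275.862ms (2/5)
9. 2482.759ms @ 18/5 + 275.862ms (2/5)
10. 2758.621ms @ 4 + 459.77ms (2/3)
11. 3218.391ms @ 14/3 + 459.77ms (2/3)
12. 3678.161ms @ 16/3 + 459.77ms (2/3)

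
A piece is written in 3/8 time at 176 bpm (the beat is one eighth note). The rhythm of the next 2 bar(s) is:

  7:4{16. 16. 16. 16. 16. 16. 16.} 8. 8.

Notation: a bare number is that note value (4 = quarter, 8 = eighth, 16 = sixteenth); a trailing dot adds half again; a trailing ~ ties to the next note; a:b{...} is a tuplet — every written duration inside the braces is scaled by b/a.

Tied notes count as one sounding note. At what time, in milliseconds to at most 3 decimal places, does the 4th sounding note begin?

1. 0.0ms @ 0 + 146.104ms (3/7)
2. 146.104ms @ 3/7 + 146.104ms (3/7)
3. 292.208ms @ 6/7 + 146.104ms (3/7)
4. 438.312ms @ 9/7 + 146.104ms (3/7)
5. 584.416ms @ 12/7 + 146.104ms (3/7)
6. 730.519ms @ 15/7 + 146.104ms (3/7)
7. 876.623ms @ 18/7 + 146.104ms (3/7)
8. 1022.727ms @ 3 + 511.364ms (3/2)
9. 1534.091ms @ 9/2 + 511.364ms (3/2)

note 4 onset = 9/7b = 438.312ms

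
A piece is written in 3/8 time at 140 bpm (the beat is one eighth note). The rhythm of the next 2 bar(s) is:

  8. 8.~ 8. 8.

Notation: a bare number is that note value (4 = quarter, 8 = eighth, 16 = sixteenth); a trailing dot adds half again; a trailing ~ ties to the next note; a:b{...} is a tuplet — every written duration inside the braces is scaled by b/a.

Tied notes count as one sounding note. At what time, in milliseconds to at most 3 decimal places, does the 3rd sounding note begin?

1. 0.0ms @ 0 + 642.857ms (3/2)
2. 642.857ms @ 3/2 + 1285.714ms (3)
3. 1928.571ms @ 9/2 + 642.857ms (3/2)

note 3 onset = 9/2b = 1928.571ms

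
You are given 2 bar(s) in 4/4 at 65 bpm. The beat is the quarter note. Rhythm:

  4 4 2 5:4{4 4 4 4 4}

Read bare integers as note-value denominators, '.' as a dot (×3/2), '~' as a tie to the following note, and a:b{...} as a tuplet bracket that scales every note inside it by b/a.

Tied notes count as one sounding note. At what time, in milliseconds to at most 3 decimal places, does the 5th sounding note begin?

1. 0.0ms @ 0 + 923.077ms (1)
2. 923.077ms @ 1 + 923.077ms (1)
3. 1846.154ms @ 2 + 1846.154ms (2)
4. 3692.308ms @ 4 + 738.462ms (4/5)
5. 4430.769ms @ 24/5 + 738.462ms (4/5)
6. 5169.231ms @ 28/5 + 738.462ms (4/5)
7. 5907.692ms @ 32/5 + 738.462ms (4/5)
8. 6646.154ms @ 36/5 + 738.462ms (4/5)

note 5 onset = 24/5b = 4430.769ms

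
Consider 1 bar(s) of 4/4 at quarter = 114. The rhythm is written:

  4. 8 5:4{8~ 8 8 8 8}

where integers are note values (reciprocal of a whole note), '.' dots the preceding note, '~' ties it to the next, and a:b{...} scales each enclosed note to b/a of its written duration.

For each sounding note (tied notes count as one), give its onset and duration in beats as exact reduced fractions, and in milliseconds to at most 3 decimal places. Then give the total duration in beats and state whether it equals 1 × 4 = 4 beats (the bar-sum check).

1) 0.0ms=0b +789.474ms=3/2b
2) 789.474ms=3/2b +263.158ms=1/2b
3) 1052.632ms=2b +421.053ms=4/5b
4) 1473.684ms=14/5b +210.526ms=2/5b
5) 1684.211ms=16/5b +210.526ms=2/5b
6) 1894.737ms=18/5b +210.526ms=2/5b
Σ=4b of 4 (114bpm 4/4) — PASS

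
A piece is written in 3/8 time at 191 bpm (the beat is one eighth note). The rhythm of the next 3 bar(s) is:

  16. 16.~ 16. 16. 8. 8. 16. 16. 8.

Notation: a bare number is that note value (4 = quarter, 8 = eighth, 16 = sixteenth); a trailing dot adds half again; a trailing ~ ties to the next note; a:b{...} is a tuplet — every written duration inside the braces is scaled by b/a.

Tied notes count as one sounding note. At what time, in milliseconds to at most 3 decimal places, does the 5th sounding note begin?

note 5 onset = 9/2b = 1413.613ms

1. 0.0ms @ 0 + 235.602ms (3/4)
2. 235.602ms @ 3/4 + 471.204ms (3/2)
3. 706.806ms @ 9/4 + 235.602ms (3/4)
4. 942.408ms @ 3 + 471.204ms (3/2)
5. 1413.613ms @ 9/2 + 471.204ms (3/2)
6. 1884.817ms @ 6 + 235.602ms (3/4)
7. 2120.419ms @ 27/4 + 235.602ms (3/4)
8. 2356.021ms @ 15/2 + 471.204ms (3/2)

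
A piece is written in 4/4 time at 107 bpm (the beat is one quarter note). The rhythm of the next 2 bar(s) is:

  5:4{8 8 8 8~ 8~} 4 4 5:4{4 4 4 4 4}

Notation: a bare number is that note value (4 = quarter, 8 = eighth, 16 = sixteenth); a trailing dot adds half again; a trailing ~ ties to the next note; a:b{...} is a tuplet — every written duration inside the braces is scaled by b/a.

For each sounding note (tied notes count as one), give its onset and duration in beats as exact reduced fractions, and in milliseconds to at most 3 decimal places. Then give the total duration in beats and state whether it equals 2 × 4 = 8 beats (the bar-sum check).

1) 0.0ms=0b +224.299ms=2/5b
2) 224.299ms=2/5b +224.299ms=2/5b
3) 448.598ms=4/5b +224.299ms=2/5b
4) 672.897ms=6/5b +1009.346ms=9/5b
5) 1682.243ms=3b +560.748ms=1b
6) 2242.991ms=4b +448.598ms=4/5b
7) 2691.589ms=24/5b +448.598ms=4/5b
8) 3140.187ms=28/5b +448.598ms=4/5b
9) 3588.785ms=32/5b +448.598ms=4/5b
10) 4037.383ms=36/5b +448.598ms=4/5b
Σ=8b of 8 (107bpm 4/4) — PASS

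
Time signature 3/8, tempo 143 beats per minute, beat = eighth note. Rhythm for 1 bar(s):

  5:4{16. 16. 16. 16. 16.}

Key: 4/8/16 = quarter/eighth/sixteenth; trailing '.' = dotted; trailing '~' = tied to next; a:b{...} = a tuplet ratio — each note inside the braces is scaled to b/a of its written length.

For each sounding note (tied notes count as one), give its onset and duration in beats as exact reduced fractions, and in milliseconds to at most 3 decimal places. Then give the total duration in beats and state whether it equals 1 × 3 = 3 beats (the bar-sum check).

1) 0.0ms=0b +251.748ms=3/5b
2) 251.748ms=3/5b +251.748ms=3/5b
3) 503.497ms=6/5b +251.748ms=3/5b
4) 755.245ms=9/5b +251.748ms=3/5b
5) 1006.993ms=12/5b +251.748ms=3/5b
Σ=3b of 3 (143bpm 3/8) — PASS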